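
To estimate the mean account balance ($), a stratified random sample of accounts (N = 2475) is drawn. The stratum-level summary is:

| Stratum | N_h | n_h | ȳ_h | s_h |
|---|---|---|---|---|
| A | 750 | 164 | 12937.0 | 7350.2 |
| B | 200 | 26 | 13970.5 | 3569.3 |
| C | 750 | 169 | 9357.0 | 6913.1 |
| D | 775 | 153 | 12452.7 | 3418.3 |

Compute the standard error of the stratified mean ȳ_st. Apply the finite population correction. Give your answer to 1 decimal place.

SE(ȳ_st) ≈ 229.2

V̂(ȳ_st) = Σ W_h² (1 − n_h/N_h) s_h²/n_h, with W_h = N_h/N and N = 2475:
  stratum A: (750/2475)²·(1 − 164/750)·7350.2²/164 = 23635.4
  stratum B: (200/2475)²·(1 − 26/200)·3569.3²/26 = 2783.69
  stratum C: (750/2475)²·(1 − 169/750)·6913.1²/169 = 20116.2
  stratum D: (775/2475)²·(1 − 153/775)·3418.3²/153 = 6009.95
V̂(ȳ_st) = 52545.2
SE(ȳ_st) = √52545.2 = 229.227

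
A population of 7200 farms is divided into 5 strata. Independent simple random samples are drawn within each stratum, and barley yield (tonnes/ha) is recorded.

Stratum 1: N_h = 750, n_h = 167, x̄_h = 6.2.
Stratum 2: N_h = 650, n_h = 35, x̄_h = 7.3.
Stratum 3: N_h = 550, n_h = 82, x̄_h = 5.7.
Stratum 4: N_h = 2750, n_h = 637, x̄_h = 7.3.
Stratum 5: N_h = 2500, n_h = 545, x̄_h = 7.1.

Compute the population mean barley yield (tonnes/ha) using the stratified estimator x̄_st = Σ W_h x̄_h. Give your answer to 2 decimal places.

x̄_st ≈ 6.99

N = Σ N_h = 7200. Stratum weights W_h = N_h/N.
x̄_st = (750·6.2 + 650·7.3 + 550·5.7 + 2750·7.3 + 2500·7.1) / 7200 = 6.9938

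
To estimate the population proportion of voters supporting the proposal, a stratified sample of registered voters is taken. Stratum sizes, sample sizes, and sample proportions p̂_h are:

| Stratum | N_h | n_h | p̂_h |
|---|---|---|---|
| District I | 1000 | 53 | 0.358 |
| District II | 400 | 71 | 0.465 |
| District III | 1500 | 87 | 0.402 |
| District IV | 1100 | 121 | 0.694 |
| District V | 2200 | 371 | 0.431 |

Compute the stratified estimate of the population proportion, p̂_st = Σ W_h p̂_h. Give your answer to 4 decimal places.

p̂_st ≈ 0.4611

N = 6200; stratum weights W_h = N_h/N.
p̂_st = Σ W_h p̂_h = (1000·0.358 + 400·0.465 + 1500·0.402 + 1100·0.694 + 2200·0.431)/6200 = 0.46106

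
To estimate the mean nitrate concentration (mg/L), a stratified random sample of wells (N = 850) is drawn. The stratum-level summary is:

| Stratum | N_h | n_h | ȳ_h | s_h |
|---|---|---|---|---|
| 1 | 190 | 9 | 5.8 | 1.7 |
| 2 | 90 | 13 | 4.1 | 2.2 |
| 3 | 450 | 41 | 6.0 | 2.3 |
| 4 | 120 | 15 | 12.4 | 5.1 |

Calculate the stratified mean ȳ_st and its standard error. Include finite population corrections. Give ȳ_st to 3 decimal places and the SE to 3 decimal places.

ȳ_st = Σ W_h ȳ_h = (190·5.8 + 90·4.1 + 450·6.0 + 120·12.4)/850 = 6.65765
V̂(ȳ_st) = Σ W_h² (1 − n_h/N_h) s_h²/n_h, with W_h = N_h/N and N = 850:
  stratum 1: (190/850)²·(1 − 9/190)·1.7²/9 = 0.0152844
  stratum 2: (90/850)²·(1 − 13/90)·2.2²/13 = 0.00357106
  stratum 3: (450/850)²·(1 − 41/450)·2.3²/41 = 0.0328677
  stratum 4: (120/850)²·(1 − 15/120)·5.1²/15 = 0.03024
V̂(ȳ_st) = 0.0819632
SE(ȳ_st) = √0.0819632 = 0.286292

ȳ_st ≈ 6.658, SE ≈ 0.286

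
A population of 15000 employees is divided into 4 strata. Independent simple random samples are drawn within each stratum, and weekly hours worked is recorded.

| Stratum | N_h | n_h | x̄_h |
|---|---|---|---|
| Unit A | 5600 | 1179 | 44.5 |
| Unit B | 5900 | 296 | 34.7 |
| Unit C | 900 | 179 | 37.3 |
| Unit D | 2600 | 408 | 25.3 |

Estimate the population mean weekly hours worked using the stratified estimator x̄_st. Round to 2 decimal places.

N = Σ N_h = 15000. Stratum weights W_h = N_h/N.
x̄_st = (5600·44.5 + 5900·34.7 + 900·37.3 + 2600·25.3) / 15000 = 36.8853

x̄_st ≈ 36.89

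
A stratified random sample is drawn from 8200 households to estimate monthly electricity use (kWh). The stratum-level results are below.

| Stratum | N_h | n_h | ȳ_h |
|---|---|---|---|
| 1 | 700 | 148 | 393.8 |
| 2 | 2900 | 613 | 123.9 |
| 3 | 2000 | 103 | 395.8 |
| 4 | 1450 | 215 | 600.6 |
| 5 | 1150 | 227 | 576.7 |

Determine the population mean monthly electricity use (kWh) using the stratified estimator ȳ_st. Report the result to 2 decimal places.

N = Σ N_h = 8200. Stratum weights W_h = N_h/N.
ȳ_st = (700·393.8 + 2900·123.9 + 2000·395.8 + 1450·600.6 + 1150·576.7) / 8200 = 361.0543

ȳ_st ≈ 361.05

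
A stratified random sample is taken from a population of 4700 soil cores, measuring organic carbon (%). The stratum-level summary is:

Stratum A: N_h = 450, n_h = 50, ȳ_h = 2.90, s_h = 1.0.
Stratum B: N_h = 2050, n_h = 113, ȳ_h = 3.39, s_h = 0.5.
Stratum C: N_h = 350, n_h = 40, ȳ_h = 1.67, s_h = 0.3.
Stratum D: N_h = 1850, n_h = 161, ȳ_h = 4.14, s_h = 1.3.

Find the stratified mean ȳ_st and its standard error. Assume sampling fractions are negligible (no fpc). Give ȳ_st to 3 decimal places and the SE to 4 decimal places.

ȳ_st = Σ W_h ȳ_h = (450·2.90 + 2050·3.39 + 350·1.67 + 1850·4.14)/4700 = 3.51021
V̂(ȳ_st) = Σ W_h² s_h²/n_h, with W_h = N_h/N and N = 4700:
  stratum A: (450/4700)²·1.0²/50 = 0.000183341
  stratum B: (2050/4700)²·0.5²/113 = 0.000420895
  stratum C: (350/4700)²·0.3²/40 = 1.24774e-05
  stratum D: (1850/4700)²·1.3²/161 = 0.00162633
V̂(ȳ_st) = 0.00224304
SE(ȳ_st) = √0.00224304 = 0.0473608

ȳ_st ≈ 3.510, SE ≈ 0.0474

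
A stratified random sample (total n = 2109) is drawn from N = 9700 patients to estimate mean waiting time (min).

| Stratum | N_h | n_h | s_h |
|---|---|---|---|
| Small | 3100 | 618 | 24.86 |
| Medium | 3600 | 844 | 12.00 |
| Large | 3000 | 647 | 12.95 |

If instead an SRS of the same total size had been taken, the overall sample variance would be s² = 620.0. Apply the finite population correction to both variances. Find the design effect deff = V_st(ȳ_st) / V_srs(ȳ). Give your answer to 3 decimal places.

V̂(ȳ_st) = Σ W_h² (1 − n_h/N_h) s_h²/n_h, with W_h = N_h/N and N = 9700:
  stratum Small: (3100/9700)²·(1 − 618/3100)·24.86²/618 = 0.0817775
  stratum Medium: (3600/9700)²·(1 − 844/3600)·12.00²/844 = 0.0179911
  stratum Large: (3000/9700)²·(1 − 647/3000)·12.95²/647 = 0.0194462
V_st = 0.119215
V_srs = (1 − 2109/9700)·620.0/2109 = 0.230061
deff = V_st / V_srs = 0.119215/0.230061 = 0.5182

deff ≈ 0.518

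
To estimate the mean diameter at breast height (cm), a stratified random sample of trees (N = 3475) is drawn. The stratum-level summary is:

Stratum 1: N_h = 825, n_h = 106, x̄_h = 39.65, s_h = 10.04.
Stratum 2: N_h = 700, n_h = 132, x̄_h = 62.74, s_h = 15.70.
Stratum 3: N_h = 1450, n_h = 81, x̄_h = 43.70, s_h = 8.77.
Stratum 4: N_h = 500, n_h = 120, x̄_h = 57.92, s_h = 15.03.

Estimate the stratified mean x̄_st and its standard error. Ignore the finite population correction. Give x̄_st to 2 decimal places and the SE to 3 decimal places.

x̄_st ≈ 48.62, SE ≈ 0.578

x̄_st = Σ W_h x̄_h = (825·39.65 + 700·62.74 + 1450·43.70 + 500·57.92)/3475 = 48.61993
V̂(x̄_st) = Σ W_h² s_h²/n_h, with W_h = N_h/N and N = 3475:
  stratum 1: (825/3475)²·10.04²/106 = 0.0535994
  stratum 2: (700/3475)²·15.70²/132 = 0.0757725
  stratum 3: (1450/3475)²·8.77²/81 = 0.165326
  stratum 4: (500/3475)²·15.03²/120 = 0.0389733
V̂(x̄_st) = 0.333671
SE(x̄_st) = √0.333671 = 0.577643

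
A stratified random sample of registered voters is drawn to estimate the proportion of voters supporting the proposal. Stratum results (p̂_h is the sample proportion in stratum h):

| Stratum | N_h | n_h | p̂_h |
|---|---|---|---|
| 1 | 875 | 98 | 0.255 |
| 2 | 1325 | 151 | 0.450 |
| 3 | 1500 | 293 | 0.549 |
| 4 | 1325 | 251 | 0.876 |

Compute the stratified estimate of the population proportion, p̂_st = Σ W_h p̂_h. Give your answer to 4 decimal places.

N = 5025; stratum weights W_h = N_h/N.
p̂_st = Σ W_h p̂_h = (875·0.255 + 1325·0.450 + 1500·0.549 + 1325·0.876)/5025 = 0.55793

p̂_st ≈ 0.5579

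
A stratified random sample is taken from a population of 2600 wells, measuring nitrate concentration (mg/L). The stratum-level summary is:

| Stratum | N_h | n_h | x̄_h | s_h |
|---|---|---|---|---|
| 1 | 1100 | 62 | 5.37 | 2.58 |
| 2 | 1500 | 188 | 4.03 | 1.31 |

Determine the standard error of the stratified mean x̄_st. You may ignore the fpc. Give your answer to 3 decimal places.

SE(x̄_st) ≈ 0.149

V̂(x̄_st) = Σ W_h² s_h²/n_h, with W_h = N_h/N and N = 2600:
  stratum 1: (1100/2600)²·2.58²/62 = 0.019217
  stratum 2: (1500/2600)²·1.31²/188 = 0.00303823
V̂(x̄_st) = 0.0222553
SE(x̄_st) = √0.0222553 = 0.149182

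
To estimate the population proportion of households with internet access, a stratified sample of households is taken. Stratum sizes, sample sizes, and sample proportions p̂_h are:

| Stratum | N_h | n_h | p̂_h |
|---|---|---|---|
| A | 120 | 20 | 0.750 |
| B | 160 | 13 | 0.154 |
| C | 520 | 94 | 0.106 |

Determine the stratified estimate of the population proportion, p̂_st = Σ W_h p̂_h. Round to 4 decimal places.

N = 800; stratum weights W_h = N_h/N.
p̂_st = Σ W_h p̂_h = (120·0.750 + 160·0.154 + 520·0.106)/800 = 0.21220

p̂_st ≈ 0.2122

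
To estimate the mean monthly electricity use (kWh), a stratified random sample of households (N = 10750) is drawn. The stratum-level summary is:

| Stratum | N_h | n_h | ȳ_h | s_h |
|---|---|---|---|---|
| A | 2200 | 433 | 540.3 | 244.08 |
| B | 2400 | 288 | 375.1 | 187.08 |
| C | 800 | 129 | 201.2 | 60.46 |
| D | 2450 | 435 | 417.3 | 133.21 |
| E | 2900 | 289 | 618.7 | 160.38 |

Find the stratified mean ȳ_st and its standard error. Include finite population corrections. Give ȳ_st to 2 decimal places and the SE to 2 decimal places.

ȳ_st = Σ W_h ȳ_h = (2200·540.3 + 2400·375.1 + 800·201.2 + 2450·417.3 + 2900·618.7)/10750 = 471.30000
V̂(ȳ_st) = Σ W_h² (1 − n_h/N_h) s_h²/n_h, with W_h = N_h/N and N = 10750:
  stratum A: (2200/10750)²·(1 − 433/2200)·244.08²/433 = 4.62827
  stratum B: (2400/10750)²·(1 − 288/2400)·187.08²/288 = 5.33029
  stratum C: (800/10750)²·(1 − 129/800)·60.46²/129 = 0.131626
  stratum D: (2450/10750)²·(1 − 435/2450)·133.21²/435 = 1.74264
  stratum E: (2900/10750)²·(1 − 289/2900)·160.38²/289 = 5.83164
V̂(ȳ_st) = 17.6645
SE(ȳ_st) = √17.6645 = 4.20291

ȳ_st ≈ 471.30, SE ≈ 4.20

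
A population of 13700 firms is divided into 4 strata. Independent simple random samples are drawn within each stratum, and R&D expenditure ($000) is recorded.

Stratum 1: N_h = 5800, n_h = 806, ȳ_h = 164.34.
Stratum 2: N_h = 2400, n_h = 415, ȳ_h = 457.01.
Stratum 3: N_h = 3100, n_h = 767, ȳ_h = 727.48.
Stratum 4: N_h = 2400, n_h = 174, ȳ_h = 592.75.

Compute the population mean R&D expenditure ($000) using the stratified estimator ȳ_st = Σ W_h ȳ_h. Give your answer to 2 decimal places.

N = Σ N_h = 13700. Stratum weights W_h = N_h/N.
ȳ_st = (5800·164.34 + 2400·457.01 + 3100·727.48 + 2400·592.75) / 13700 = 418.0864

ȳ_st ≈ 418.09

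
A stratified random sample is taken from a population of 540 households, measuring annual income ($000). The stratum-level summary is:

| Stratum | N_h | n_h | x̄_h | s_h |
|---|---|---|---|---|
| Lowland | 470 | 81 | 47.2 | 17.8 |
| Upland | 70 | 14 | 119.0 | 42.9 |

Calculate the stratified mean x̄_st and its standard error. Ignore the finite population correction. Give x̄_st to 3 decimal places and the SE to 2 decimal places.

x̄_st ≈ 56.507, SE ≈ 2.27

x̄_st = Σ W_h x̄_h = (470·47.2 + 70·119.0)/540 = 56.50741
V̂(x̄_st) = Σ W_h² s_h²/n_h, with W_h = N_h/N and N = 540:
  stratum Lowland: (470/540)²·17.8²/81 = 2.96322
  stratum Upland: (70/540)²·42.9²/14 = 2.209
V̂(x̄_st) = 5.17221
SE(x̄_st) = √5.17221 = 2.27425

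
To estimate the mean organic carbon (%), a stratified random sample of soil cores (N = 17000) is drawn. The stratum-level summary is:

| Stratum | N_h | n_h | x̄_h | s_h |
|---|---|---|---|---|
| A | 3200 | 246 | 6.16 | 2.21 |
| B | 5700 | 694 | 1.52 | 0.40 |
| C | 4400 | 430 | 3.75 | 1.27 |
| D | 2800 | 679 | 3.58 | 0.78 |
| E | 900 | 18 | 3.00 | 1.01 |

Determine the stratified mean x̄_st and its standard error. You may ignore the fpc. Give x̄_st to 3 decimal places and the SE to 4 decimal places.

x̄_st = Σ W_h x̄_h = (3200·6.16 + 5700·1.52 + 4400·3.75 + 2800·3.58 + 900·3.00)/17000 = 3.38824
V̂(x̄_st) = Σ W_h² s_h²/n_h, with W_h = N_h/N and N = 17000:
  stratum A: (3200/17000)²·2.21²/246 = 0.00070348
  stratum B: (5700/17000)²·0.40²/694 = 2.59187e-05
  stratum C: (4400/17000)²·1.27²/430 = 0.000251273
  stratum D: (2800/17000)²·0.78²/679 = 2.43074e-05
  stratum E: (900/17000)²·1.01²/18 = 0.000158839
V̂(x̄_st) = 0.00116382
SE(x̄_st) = √0.00116382 = 0.0341148

x̄_st ≈ 3.388, SE ≈ 0.0341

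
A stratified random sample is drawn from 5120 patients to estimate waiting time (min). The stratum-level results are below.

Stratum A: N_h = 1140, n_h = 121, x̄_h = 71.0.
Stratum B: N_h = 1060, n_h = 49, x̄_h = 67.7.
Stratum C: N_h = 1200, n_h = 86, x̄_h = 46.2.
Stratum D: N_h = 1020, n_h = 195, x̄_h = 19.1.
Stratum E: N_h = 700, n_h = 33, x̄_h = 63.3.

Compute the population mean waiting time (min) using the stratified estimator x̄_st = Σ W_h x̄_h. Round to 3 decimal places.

N = Σ N_h = 5120. Stratum weights W_h = N_h/N.
x̄_st = (1140·71.0 + 1060·67.7 + 1200·46.2 + 1020·19.1 + 700·63.3) / 5120 = 53.11211

x̄_st ≈ 53.112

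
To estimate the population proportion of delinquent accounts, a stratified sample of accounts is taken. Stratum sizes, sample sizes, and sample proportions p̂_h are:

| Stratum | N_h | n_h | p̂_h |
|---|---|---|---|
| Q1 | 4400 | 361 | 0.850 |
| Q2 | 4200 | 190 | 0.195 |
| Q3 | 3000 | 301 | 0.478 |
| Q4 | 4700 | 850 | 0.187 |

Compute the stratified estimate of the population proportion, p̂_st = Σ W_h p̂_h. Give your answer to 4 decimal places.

p̂_st ≈ 0.4216

N = 16300; stratum weights W_h = N_h/N.
p̂_st = Σ W_h p̂_h = (4400·0.850 + 4200·0.195 + 3000·0.478 + 4700·0.187)/16300 = 0.42159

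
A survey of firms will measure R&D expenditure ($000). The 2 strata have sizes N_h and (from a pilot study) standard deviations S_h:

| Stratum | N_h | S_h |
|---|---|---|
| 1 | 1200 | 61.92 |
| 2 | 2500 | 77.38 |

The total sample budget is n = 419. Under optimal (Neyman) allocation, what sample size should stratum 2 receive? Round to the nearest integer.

303

Neyman allocation: n_h = n · N_h S_h / Σ N_i S_i, with n = 419.
  stratum 1: N_h·S_h = 1200·61.92 = 74304.00
  stratum 2: N_h·S_h = 2500·77.38 = 193450.00
Σ N_h S_h = 267754.00
n for stratum 2 = 419·193450.00/267754.00 = 302.724 → 303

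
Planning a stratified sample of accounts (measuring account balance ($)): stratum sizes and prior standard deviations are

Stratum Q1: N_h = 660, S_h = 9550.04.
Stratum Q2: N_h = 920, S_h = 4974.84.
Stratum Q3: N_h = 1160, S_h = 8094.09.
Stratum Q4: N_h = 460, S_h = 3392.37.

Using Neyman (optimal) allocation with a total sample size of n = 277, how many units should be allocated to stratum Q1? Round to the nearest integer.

Neyman allocation: n_h = n · N_h S_h / Σ N_i S_i, with n = 277.
  stratum Q1: N_h·S_h = 660·9550.04 = 6303026.40
  stratum Q2: N_h·S_h = 920·4974.84 = 4576852.80
  stratum Q3: N_h·S_h = 1160·8094.09 = 9389144.40
  stratum Q4: N_h·S_h = 460·3392.37 = 1560490.20
Σ N_h S_h = 21829513.80
n for stratum Q1 = 277·6303026.40/21829513.80 = 79.981 → 80

80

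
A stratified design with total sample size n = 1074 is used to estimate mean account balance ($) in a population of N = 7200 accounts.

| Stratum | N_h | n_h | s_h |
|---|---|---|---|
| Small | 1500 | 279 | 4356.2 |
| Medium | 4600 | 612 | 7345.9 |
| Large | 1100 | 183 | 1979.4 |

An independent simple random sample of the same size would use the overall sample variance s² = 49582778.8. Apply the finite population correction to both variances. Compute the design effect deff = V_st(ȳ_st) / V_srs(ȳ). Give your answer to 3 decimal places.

V̂(ȳ_st) = Σ W_h² (1 − n_h/N_h) s_h²/n_h, with W_h = N_h/N and N = 7200:
  stratum Small: (1500/7200)²·(1 − 279/1500)·4356.2²/279 = 2403
  stratum Medium: (4600/7200)²·(1 − 612/4600)·7345.9²/612 = 31202.3
  stratum Large: (1100/7200)²·(1 − 183/1100)·1979.4²/183 = 416.594
V_st = 34021.9
V_srs = (1 − 1074/7200)·49582778.8/1074 = 39280
deff = V_st / V_srs = 34021.9/39280 = 0.8661

deff ≈ 0.866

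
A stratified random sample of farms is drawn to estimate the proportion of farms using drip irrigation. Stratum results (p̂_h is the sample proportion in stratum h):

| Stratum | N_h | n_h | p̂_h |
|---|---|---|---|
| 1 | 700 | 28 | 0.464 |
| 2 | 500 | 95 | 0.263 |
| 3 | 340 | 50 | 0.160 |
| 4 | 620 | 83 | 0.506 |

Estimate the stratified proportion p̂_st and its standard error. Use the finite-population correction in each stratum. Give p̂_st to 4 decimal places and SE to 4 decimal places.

p̂_st ≈ 0.3817, SE ≈ 0.0360

N = 2160; stratum weights W_h = N_h/N.
p̂_st = Σ W_h p̂_h = (700·0.464 + 500·0.263 + 340·0.160 + 620·0.506)/2160 = 0.38168
V̂(p̂_st) = Σ W_h² (1 − n_h/N_h) p̂_h(1−p̂_h)/(n_h−1):
  stratum 1: (700/2160)²·(1 − 28/700)·0.464·0.536/27 = 0.000928707
  stratum 2: (500/2160)²·(1 − 95/500)·0.263·0.737/94 = 8.94979e-05
  stratum 3: (340/2160)²·(1 − 50/340)·0.160·0.840/49 = 5.79659e-05
  stratum 4: (620/2160)²·(1 − 83/620)·0.506·0.494/82 = 0.000217531
V̂(p̂_st) = 0.0012937; SE = √V̂ = 0.0359681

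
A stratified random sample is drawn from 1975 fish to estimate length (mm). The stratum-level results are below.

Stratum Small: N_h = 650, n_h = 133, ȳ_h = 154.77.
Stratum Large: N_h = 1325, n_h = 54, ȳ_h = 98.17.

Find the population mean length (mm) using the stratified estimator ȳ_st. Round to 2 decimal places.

ȳ_st ≈ 116.80

N = Σ N_h = 1975. Stratum weights W_h = N_h/N.
ȳ_st = (650·154.77 + 1325·98.17) / 1975 = 116.7978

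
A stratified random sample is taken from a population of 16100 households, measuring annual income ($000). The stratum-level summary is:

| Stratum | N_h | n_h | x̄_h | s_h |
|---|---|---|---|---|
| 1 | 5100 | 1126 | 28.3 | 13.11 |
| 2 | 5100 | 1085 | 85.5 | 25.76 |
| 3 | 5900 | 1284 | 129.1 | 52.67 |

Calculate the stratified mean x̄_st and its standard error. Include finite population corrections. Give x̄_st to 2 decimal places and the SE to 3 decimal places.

x̄_st = Σ W_h x̄_h = (5100·28.3 + 5100·85.5 + 5900·129.1)/16100 = 83.35839
V̂(x̄_st) = Σ W_h² (1 − n_h/N_h) s_h²/n_h, with W_h = N_h/N and N = 16100:
  stratum 1: (5100/16100)²·(1 − 1126/5100)·13.11²/1126 = 0.0119347
  stratum 2: (5100/16100)²·(1 − 1085/5100)·25.76²/1085 = 0.0483132
  stratum 3: (5900/16100)²·(1 − 1284/5900)·52.67²/1284 = 0.227001
V̂(x̄_st) = 0.287249
SE(x̄_st) = √0.287249 = 0.535956

x̄_st ≈ 83.36, SE ≈ 0.536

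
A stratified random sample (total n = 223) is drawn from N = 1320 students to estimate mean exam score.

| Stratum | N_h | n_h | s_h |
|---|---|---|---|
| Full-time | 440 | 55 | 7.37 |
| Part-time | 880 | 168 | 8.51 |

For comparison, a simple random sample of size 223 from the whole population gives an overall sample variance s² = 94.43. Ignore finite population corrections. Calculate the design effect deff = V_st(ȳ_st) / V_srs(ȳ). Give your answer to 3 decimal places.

V̂(ȳ_st) = Σ W_h² s_h²/n_h, with W_h = N_h/N and N = 1320:
  stratum Full-time: (440/1320)²·7.37²/55 = 0.109731
  stratum Part-time: (880/1320)²·8.51²/168 = 0.191588
V_st = 0.301319
V_srs = s²/n = 94.43/223 = 0.423453
deff = V_st / V_srs = 0.301319/0.423453 = 0.7116

deff ≈ 0.712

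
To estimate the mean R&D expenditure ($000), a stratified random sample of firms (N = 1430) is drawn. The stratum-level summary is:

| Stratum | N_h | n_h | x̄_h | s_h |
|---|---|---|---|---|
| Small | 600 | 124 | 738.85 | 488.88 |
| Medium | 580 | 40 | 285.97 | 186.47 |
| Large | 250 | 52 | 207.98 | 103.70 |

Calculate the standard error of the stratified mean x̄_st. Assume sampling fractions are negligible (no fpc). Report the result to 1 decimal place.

SE(x̄_st) ≈ 22.1

V̂(x̄_st) = Σ W_h² s_h²/n_h, with W_h = N_h/N and N = 1430:
  stratum Small: (600/1430)²·488.88²/124 = 339.323
  stratum Medium: (580/1430)²·186.47²/40 = 143.002
  stratum Large: (250/1430)²·103.70²/52 = 6.32066
V̂(x̄_st) = 488.646
SE(x̄_st) = √488.646 = 22.1053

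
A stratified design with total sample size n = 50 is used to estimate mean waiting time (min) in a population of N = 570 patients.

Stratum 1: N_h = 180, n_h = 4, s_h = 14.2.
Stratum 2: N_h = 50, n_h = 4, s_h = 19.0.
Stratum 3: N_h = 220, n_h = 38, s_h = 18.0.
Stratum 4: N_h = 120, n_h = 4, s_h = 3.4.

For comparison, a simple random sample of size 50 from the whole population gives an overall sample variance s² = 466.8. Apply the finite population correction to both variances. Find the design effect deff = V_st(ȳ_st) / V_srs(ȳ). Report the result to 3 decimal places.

V̂(ȳ_st) = Σ W_h² (1 − n_h/N_h) s_h²/n_h, with W_h = N_h/N and N = 570:
  stratum 1: (180/570)²·(1 − 4/180)·14.2²/4 = 4.91532
  stratum 2: (50/570)²·(1 − 4/50)·19.0²/4 = 0.638889
  stratum 3: (220/570)²·(1 − 38/220)·18.0²/38 = 1.05077
  stratum 4: (120/570)²·(1 − 4/120)·3.4²/4 = 0.123819
V_st = 6.7288
V_srs = (1 − 50/570)·466.8/50 = 8.51705
deff = V_st / V_srs = 6.7288/8.51705 = 0.7900

deff ≈ 0.790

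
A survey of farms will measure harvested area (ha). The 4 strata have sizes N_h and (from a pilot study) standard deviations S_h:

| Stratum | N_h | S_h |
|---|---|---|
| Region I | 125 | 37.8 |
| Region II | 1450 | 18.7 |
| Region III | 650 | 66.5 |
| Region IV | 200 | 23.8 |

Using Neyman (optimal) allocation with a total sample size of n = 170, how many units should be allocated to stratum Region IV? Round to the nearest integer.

Neyman allocation: n_h = n · N_h S_h / Σ N_i S_i, with n = 170.
  stratum Region I: N_h·S_h = 125·37.8 = 4725.00
  stratum Region II: N_h·S_h = 1450·18.7 = 27115.00
  stratum Region III: N_h·S_h = 650·66.5 = 43225.00
  stratum Region IV: N_h·S_h = 200·23.8 = 4760.00
Σ N_h S_h = 79825.00
n for stratum Region IV = 170·4760.00/79825.00 = 10.137 → 10

10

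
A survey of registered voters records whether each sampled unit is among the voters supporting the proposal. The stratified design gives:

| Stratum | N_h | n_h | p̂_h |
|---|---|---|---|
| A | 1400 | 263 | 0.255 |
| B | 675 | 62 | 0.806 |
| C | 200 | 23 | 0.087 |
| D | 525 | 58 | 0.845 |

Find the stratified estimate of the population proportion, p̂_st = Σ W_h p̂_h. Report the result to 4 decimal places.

p̂_st ≈ 0.4865

N = 2800; stratum weights W_h = N_h/N.
p̂_st = Σ W_h p̂_h = (1400·0.255 + 675·0.806 + 200·0.087 + 525·0.845)/2800 = 0.48646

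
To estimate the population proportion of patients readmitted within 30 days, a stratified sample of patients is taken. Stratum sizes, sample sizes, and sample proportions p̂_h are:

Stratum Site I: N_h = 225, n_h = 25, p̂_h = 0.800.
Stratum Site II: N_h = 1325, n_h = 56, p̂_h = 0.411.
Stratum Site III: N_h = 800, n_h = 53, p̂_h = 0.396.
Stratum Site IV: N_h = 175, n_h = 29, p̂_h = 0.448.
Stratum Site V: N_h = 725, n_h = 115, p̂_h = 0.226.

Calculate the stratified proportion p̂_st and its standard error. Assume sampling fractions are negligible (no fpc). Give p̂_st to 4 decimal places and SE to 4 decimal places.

N = 3250; stratum weights W_h = N_h/N.
p̂_st = Σ W_h p̂_h = (225·0.800 + 1325·0.411 + 800·0.396 + 175·0.448 + 725·0.226)/3250 = 0.39496
V̂(p̂_st) = Σ W_h² p̂_h(1−p̂_h)/(n_h−1):
  stratum Site I: (225/3250)²·0.800·0.200/24 = 3.19527e-05
  stratum Site II: (1325/3250)²·0.411·0.589/55 = 0.000731576
  stratum Site III: (800/3250)²·0.396·0.604/52 = 0.000278703
  stratum Site IV: (175/3250)²·0.448·0.552/28 = 2.56076e-05
  stratum Site V: (725/3250)²·0.226·0.774/114 = 7.63579e-05
V̂(p̂_st) = 0.0011442; SE = √V̂ = 0.033826

p̂_st ≈ 0.3950, SE ≈ 0.0338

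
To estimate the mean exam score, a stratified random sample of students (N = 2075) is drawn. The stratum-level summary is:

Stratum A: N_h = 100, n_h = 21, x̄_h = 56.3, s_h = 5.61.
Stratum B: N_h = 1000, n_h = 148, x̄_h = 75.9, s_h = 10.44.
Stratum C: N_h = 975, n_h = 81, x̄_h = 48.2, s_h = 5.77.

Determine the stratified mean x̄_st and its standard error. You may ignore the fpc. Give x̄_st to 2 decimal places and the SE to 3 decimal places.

x̄_st = Σ W_h x̄_h = (100·56.3 + 1000·75.9 + 975·48.2)/2075 = 61.93976
V̂(x̄_st) = Σ W_h² s_h²/n_h, with W_h = N_h/N and N = 2075:
  stratum A: (100/2075)²·5.61²/21 = 0.00348073
  stratum B: (1000/2075)²·10.44²/148 = 0.171042
  stratum C: (975/2075)²·5.77²/81 = 0.0907485
V̂(x̄_st) = 0.265271
SE(x̄_st) = √0.265271 = 0.515045

x̄_st ≈ 61.94, SE ≈ 0.515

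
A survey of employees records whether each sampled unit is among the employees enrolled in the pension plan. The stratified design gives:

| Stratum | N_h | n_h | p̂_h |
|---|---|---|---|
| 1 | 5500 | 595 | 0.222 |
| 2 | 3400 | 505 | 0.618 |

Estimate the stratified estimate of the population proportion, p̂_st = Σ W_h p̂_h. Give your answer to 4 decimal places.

p̂_st ≈ 0.3733

N = 8900; stratum weights W_h = N_h/N.
p̂_st = Σ W_h p̂_h = (5500·0.222 + 3400·0.618)/8900 = 0.37328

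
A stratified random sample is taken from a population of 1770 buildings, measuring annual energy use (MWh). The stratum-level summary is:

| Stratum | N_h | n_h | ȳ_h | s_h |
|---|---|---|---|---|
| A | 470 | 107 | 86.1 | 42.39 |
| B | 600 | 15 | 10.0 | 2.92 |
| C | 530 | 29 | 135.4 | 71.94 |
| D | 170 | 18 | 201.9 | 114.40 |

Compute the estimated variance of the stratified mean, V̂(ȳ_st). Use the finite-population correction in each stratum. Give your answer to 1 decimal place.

V̂(ȳ_st) = Σ W_h² (1 − n_h/N_h) s_h²/n_h, with W_h = N_h/N and N = 1770:
  stratum A: (470/1770)²·(1 − 107/470)·42.39²/107 = 0.914536
  stratum B: (600/1770)²·(1 − 15/600)·2.92²/15 = 0.0636847
  stratum C: (530/1770)²·(1 − 29/530)·71.94²/29 = 15.1255
  stratum D: (170/1770)²·(1 − 18/170)·114.40²/18 = 5.99688
V̂(ȳ_st) = 22.1006

V̂(ȳ_st) ≈ 22.1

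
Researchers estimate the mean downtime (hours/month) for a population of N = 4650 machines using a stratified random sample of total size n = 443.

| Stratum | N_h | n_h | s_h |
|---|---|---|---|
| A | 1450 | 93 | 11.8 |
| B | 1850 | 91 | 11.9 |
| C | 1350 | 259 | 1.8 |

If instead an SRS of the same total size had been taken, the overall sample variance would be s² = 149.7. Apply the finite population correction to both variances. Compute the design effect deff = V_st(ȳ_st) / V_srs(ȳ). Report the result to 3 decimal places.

deff ≈ 1.214

V̂(ȳ_st) = Σ W_h² (1 − n_h/N_h) s_h²/n_h, with W_h = N_h/N and N = 4650:
  stratum A: (1450/4650)²·(1 − 93/1450)·11.8²/93 = 0.136246
  stratum B: (1850/4650)²·(1 − 91/1850)·11.9²/91 = 0.234199
  stratum C: (1350/4650)²·(1 − 259/1350)·1.8²/259 = 0.000852114
V_st = 0.371296
V_srs = (1 − 443/4650)·149.7/443 = 0.30573
deff = V_st / V_srs = 0.371296/0.30573 = 1.2145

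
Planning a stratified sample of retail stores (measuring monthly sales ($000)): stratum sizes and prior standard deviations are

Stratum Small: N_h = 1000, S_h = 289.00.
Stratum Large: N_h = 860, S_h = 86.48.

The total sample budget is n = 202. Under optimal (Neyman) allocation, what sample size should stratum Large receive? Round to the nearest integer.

41

Neyman allocation: n_h = n · N_h S_h / Σ N_i S_i, with n = 202.
  stratum Small: N_h·S_h = 1000·289.00 = 289000.00
  stratum Large: N_h·S_h = 860·86.48 = 74372.80
Σ N_h S_h = 363372.80
n for stratum Large = 202·74372.80/363372.80 = 41.344 → 41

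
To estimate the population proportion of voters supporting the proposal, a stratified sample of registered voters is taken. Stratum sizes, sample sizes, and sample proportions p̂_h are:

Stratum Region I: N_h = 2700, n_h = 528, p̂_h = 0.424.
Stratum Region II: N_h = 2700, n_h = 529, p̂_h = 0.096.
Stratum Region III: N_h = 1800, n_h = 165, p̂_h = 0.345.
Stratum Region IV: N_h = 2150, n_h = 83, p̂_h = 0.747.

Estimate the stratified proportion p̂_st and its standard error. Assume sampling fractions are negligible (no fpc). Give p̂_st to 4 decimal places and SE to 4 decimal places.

N = 9350; stratum weights W_h = N_h/N.
p̂_st = Σ W_h p̂_h = (2700·0.424 + 2700·0.096 + 1800·0.345 + 2150·0.747)/9350 = 0.38835
V̂(p̂_st) = Σ W_h² p̂_h(1−p̂_h)/(n_h−1):
  stratum Region I: (2700/9350)²·0.424·0.576/527 = 3.8644e-05
  stratum Region II: (2700/9350)²·0.096·0.904/528 = 1.3706e-05
  stratum Region III: (1800/9350)²·0.345·0.655/164 = 5.10668e-05
  stratum Region IV: (2150/9350)²·0.747·0.253/82 = 0.000121866
V̂(p̂_st) = 0.000225282; SE = √V̂ = 0.0150094

p̂_st ≈ 0.3883, SE ≈ 0.0150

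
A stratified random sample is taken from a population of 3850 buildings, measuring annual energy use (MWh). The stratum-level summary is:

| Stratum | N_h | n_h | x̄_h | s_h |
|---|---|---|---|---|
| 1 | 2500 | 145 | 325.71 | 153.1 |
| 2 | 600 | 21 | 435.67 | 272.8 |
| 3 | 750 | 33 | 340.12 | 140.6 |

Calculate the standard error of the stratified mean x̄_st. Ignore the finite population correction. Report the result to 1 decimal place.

SE(x̄_st) ≈ 13.3

V̂(x̄_st) = Σ W_h² s_h²/n_h, with W_h = N_h/N and N = 3850:
  stratum 1: (2500/3850)²·153.1²/145 = 68.1618
  stratum 2: (600/3850)²·272.8²/21 = 86.0697
  stratum 3: (750/3850)²·140.6²/33 = 22.7331
V̂(x̄_st) = 176.965
SE(x̄_st) = √176.965 = 13.3028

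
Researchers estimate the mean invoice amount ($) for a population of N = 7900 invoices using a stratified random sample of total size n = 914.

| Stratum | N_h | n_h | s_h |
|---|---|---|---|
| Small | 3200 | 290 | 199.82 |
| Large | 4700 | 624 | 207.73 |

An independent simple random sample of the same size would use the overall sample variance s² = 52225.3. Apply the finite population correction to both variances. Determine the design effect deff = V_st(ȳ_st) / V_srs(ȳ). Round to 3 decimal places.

deff ≈ 0.827

V̂(ȳ_st) = Σ W_h² (1 − n_h/N_h) s_h²/n_h, with W_h = N_h/N and N = 7900:
  stratum Small: (3200/7900)²·(1 − 290/3200)·199.82²/290 = 20.5432
  stratum Large: (4700/7900)²·(1 − 624/4700)·207.73²/624 = 21.2272
V_st = 41.7704
V_srs = (1 − 914/7900)·52225.3/914 = 50.5285
deff = V_st / V_srs = 41.7704/50.5285 = 0.8267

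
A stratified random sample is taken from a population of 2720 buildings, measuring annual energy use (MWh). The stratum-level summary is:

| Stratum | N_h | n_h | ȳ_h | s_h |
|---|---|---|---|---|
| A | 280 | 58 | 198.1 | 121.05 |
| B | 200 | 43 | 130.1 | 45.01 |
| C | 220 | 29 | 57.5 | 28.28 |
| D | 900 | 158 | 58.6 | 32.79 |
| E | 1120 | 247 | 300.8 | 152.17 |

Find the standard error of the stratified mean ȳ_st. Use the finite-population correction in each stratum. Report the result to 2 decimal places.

V̂(ȳ_st) = Σ W_h² (1 − n_h/N_h) s_h²/n_h, with W_h = N_h/N and N = 2720:
  stratum A: (280/2720)²·(1 − 58/280)·121.05²/58 = 2.12263
  stratum B: (200/2720)²·(1 − 43/200)·45.01²/43 = 0.199959
  stratum C: (220/2720)²·(1 − 29/220)·28.28²/29 = 0.156631
  stratum D: (900/2720)²·(1 − 158/900)·32.79²/158 = 0.614235
  stratum E: (1120/2720)²·(1 − 247/1120)·152.17²/247 = 12.3896
V̂(ȳ_st) = 15.483
SE(ȳ_st) = √15.483 = 3.93485

SE(ȳ_st) ≈ 3.93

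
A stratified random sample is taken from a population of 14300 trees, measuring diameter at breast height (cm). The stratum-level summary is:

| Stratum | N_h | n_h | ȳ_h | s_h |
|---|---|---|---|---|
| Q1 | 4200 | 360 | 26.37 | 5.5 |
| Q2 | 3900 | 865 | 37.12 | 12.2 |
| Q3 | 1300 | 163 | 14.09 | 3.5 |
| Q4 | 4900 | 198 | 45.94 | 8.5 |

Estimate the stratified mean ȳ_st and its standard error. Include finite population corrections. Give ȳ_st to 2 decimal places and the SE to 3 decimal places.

ȳ_st ≈ 34.89, SE ≈ 0.241

ȳ_st = Σ W_h ȳ_h = (4200·26.37 + 3900·37.12 + 1300·14.09 + 4900·45.94)/14300 = 34.89126
V̂(ȳ_st) = Σ W_h² (1 − n_h/N_h) s_h²/n_h, with W_h = N_h/N and N = 14300:
  stratum Q1: (4200/14300)²·(1 − 360/4200)·5.5²/360 = 0.00662722
  stratum Q2: (3900/14300)²·(1 − 865/3900)·12.2²/865 = 0.0099599
  stratum Q3: (1300/14300)²·(1 − 163/1300)·3.5²/163 = 0.000543226
  stratum Q4: (4900/14300)²·(1 − 198/4900)·8.5²/198 = 0.041113
V̂(ȳ_st) = 0.0582434
SE(ȳ_st) = √0.0582434 = 0.241337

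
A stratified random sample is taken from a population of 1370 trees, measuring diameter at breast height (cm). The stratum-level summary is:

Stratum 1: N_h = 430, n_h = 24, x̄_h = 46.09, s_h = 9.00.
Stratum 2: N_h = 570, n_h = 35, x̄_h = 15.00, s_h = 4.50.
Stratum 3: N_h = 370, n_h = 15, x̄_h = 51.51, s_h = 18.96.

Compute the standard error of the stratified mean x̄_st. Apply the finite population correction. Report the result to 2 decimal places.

V̂(x̄_st) = Σ W_h² (1 − n_h/N_h) s_h²/n_h, with W_h = N_h/N and N = 1370:
  stratum 1: (430/1370)²·(1 − 24/430)·9.00²/24 = 0.313926
  stratum 2: (570/1370)²·(1 − 35/570)·4.50²/35 = 0.0940036
  stratum 3: (370/1370)²·(1 − 15/370)·18.96²/15 = 1.67716
V̂(x̄_st) = 2.08509
SE(x̄_st) = √2.08509 = 1.44398

SE(x̄_st) ≈ 1.44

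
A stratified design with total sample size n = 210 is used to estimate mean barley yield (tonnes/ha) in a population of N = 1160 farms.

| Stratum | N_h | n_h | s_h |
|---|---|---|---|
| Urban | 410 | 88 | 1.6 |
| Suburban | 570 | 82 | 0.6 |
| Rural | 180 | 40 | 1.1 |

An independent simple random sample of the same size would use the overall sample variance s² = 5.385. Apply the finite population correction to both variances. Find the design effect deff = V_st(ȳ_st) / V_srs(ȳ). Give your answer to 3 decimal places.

V̂(ȳ_st) = Σ W_h² (1 − n_h/N_h) s_h²/n_h, with W_h = N_h/N and N = 1160:
  stratum Urban: (410/1160)²·(1 − 88/410)·1.6²/88 = 0.00285418
  stratum Suburban: (570/1160)²·(1 − 82/570)·0.6²/82 = 0.000907543
  stratum Rural: (180/1160)²·(1 − 40/180)·1.1²/40 = 0.000566513
V_st = 0.00432823
V_srs = (1 − 210/1160)·5.385/210 = 0.0210006
deff = V_st / V_srs = 0.00432823/0.0210006 = 0.2061

deff ≈ 0.206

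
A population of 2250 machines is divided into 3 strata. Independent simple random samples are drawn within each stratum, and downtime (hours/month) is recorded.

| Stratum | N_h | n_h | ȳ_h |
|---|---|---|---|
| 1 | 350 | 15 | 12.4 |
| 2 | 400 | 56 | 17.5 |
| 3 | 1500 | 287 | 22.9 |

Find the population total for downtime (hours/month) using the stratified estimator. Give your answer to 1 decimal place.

τ̂_st ≈ 45690.0

τ̂_st = Σ N_h ȳ_h = 350·12.4 + 400·17.5 + 1500·22.9 = 45690.0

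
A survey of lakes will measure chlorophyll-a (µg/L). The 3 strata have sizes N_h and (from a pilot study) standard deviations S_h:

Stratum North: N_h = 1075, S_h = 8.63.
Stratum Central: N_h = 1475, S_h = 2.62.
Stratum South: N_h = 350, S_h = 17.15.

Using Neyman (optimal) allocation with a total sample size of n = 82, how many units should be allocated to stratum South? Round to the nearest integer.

Neyman allocation: n_h = n · N_h S_h / Σ N_i S_i, with n = 82.
  stratum North: N_h·S_h = 1075·8.63 = 9277.25
  stratum Central: N_h·S_h = 1475·2.62 = 3864.50
  stratum South: N_h·S_h = 350·17.15 = 6002.50
Σ N_h S_h = 19144.25
n for stratum South = 82·6002.50/19144.25 = 25.710 → 26

26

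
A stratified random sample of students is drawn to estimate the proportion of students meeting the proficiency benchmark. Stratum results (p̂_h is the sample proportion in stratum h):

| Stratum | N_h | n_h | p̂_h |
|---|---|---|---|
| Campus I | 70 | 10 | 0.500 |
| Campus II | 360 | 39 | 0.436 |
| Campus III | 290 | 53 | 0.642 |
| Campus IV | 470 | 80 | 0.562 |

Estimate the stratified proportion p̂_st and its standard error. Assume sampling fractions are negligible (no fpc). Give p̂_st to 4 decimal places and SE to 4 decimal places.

N = 1190; stratum weights W_h = N_h/N.
p̂_st = Σ W_h p̂_h = (70·0.500 + 360·0.436 + 290·0.642 + 470·0.562)/1190 = 0.53973
V̂(p̂_st) = Σ W_h² p̂_h(1−p̂_h)/(n_h−1):
  stratum Campus I: (70/1190)²·0.500·0.500/9 = 9.61169e-05
  stratum Campus II: (360/1190)²·0.436·0.564/38 = 0.000592234
  stratum Campus III: (290/1190)²·0.642·0.358/52 = 0.000262492
  stratum Campus IV: (470/1190)²·0.562·0.438/79 = 0.000486055
V̂(p̂_st) = 0.0014369; SE = √V̂ = 0.0379064

p̂_st ≈ 0.5397, SE ≈ 0.0379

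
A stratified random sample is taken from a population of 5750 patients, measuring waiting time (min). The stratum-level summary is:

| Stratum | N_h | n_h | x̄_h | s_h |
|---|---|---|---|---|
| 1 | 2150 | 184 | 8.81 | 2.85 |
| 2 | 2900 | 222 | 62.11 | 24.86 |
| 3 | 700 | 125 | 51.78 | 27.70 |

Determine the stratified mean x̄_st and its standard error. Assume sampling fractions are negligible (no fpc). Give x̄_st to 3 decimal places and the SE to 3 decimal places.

x̄_st ≈ 40.923, SE ≈ 0.897

x̄_st = Σ W_h x̄_h = (2150·8.81 + 2900·62.11 + 700·51.78)/5750 = 40.92287
V̂(x̄_st) = Σ W_h² s_h²/n_h, with W_h = N_h/N and N = 5750:
  stratum 1: (2150/5750)²·2.85²/184 = 0.00617182
  stratum 2: (2900/5750)²·24.86²/222 = 0.708124
  stratum 3: (700/5750)²·27.70²/125 = 0.0909725
V̂(x̄_st) = 0.805269
SE(x̄_st) = √0.805269 = 0.897368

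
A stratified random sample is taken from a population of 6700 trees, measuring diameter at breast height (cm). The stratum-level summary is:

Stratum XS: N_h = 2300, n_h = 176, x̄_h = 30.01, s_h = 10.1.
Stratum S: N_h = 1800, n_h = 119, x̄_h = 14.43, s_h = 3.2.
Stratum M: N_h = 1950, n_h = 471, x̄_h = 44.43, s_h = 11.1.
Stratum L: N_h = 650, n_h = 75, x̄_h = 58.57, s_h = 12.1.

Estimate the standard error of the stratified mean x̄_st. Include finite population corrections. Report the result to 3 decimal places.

V̂(x̄_st) = Σ W_h² (1 − n_h/N_h) s_h²/n_h, with W_h = N_h/N and N = 6700:
  stratum XS: (2300/6700)²·(1 − 176/2300)·10.1²/176 = 0.0630758
  stratum S: (1800/6700)²·(1 − 119/1800)·3.2²/119 = 0.00580021
  stratum M: (1950/6700)²·(1 − 471/1950)·11.1²/471 = 0.0168065
  stratum L: (650/6700)²·(1 − 75/650)·12.1²/75 = 0.0162533
V̂(x̄_st) = 0.101936
SE(x̄_st) = √0.101936 = 0.319274

SE(x̄_st) ≈ 0.319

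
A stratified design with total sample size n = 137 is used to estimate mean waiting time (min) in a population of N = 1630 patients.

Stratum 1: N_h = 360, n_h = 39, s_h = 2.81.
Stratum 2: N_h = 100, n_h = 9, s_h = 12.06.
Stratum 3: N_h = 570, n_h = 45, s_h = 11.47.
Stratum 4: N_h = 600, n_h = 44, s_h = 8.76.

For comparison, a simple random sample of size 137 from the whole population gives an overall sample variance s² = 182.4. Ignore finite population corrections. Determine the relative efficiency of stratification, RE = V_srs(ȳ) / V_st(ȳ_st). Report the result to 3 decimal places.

RE ≈ 2.004

V̂(ȳ_st) = Σ W_h² s_h²/n_h, with W_h = N_h/N and N = 1630:
  stratum 1: (360/1630)²·2.81²/39 = 0.00987593
  stratum 2: (100/1630)²·12.06²/9 = 0.0608243
  stratum 3: (570/1630)²·11.47²/45 = 0.357511
  stratum 4: (600/1630)²·8.76²/44 = 0.23631
V_st = 0.664521
V_srs = s²/n = 182.4/137 = 1.33139
Relative efficiency = V_srs / V_st = 1.33139/0.664521 = 2.0035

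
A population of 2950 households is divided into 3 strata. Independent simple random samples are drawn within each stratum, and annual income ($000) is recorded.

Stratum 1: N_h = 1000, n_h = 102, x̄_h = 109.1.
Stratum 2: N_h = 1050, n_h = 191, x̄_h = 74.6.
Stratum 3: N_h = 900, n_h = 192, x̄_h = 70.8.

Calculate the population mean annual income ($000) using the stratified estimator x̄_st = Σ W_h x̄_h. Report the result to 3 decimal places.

N = Σ N_h = 2950. Stratum weights W_h = N_h/N.
x̄_st = (1000·109.1 + 1050·74.6 + 900·70.8) / 2950 = 85.13559

x̄_st ≈ 85.136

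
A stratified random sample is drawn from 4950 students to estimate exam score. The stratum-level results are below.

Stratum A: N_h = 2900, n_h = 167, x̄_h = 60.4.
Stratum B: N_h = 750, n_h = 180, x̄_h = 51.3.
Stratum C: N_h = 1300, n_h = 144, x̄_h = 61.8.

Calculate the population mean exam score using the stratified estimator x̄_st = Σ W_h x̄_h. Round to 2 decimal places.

N = Σ N_h = 4950. Stratum weights W_h = N_h/N.
x̄_st = (2900·60.4 + 750·51.3 + 1300·61.8) / 4950 = 59.3889

x̄_st ≈ 59.39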